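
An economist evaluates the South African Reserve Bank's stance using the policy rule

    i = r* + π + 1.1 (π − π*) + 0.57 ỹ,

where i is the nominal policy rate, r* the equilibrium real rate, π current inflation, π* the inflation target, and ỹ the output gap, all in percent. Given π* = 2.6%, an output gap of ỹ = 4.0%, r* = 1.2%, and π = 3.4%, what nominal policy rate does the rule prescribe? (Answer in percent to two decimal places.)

i = 1.2 + 3.4 + 1.1 × (3.4 − 2.6) + 0.57 × 4.0
   = 1.2 + 3.4 + 0.88 + 2.28 = 7.76

7.76%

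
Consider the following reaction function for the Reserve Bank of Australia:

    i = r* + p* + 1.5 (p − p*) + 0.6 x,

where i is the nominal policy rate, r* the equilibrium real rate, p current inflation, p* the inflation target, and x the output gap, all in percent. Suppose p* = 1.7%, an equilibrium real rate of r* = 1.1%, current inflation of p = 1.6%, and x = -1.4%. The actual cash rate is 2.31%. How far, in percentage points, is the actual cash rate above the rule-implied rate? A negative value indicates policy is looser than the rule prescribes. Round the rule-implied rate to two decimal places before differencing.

i = 1.1 + 1.7 + 1.5 × (1.6 − 1.7) + 0.6 × (-1.4)
   = 1.1 + 1.7 − 0.15 − 0.84 = 1.81
Deviation = 2.31 − 1.81 = 0.50 pp.

0.50 pp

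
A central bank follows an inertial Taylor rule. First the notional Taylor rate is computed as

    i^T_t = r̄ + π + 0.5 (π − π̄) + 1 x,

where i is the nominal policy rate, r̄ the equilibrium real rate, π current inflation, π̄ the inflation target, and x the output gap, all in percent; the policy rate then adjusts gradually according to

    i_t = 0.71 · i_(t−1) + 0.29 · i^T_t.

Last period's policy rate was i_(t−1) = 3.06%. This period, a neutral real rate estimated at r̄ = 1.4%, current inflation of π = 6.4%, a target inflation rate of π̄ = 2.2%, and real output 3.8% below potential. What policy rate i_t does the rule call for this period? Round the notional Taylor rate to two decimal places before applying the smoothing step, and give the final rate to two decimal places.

Output 3.8% below potential → x = -3.8.
i^T_t = 1.4 + 6.4 + 0.5 × (6.4 − 2.2) + 1 × (-3.8)
   = 1.4 + 6.4 + 2.1 − 3.8 = 6.10
i_t = 0.71 × 3.06 + 0.29 × 6.10 = 2.1726 + 1.769 = 3.94

3.94%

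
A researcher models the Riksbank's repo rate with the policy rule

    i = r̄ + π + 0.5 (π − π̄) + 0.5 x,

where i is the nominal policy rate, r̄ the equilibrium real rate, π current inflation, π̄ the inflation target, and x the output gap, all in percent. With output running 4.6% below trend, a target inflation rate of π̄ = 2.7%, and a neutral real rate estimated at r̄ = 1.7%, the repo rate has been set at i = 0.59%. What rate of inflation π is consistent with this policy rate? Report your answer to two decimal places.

Output 4.6% below potential → x = -4.6.
Collecting π: i = r̄ + (1 + 0.5) π − 0.5 π̄ + 0.5 x
1.5 π = 0.59 − 1.7 + 0.5 × 2.7 − 0.5 × (-4.6) = 2.54
π = 2.54 / 1.5 = 1.69

1.69%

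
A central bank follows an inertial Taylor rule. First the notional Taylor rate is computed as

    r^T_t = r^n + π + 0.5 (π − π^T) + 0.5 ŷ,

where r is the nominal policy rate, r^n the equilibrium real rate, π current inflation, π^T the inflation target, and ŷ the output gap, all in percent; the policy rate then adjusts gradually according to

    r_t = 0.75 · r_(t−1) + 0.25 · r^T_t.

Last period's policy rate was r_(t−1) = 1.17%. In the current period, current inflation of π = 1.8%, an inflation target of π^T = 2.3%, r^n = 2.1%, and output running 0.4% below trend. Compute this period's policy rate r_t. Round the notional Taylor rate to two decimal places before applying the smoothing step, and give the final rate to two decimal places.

1.74%

Output 0.4% below potential → ŷ = -0.4.
r^T_t = 2.1 + 1.8 + 0.5 × (1.8 − 2.3) + 0.5 × (-0.4)
   = 2.1 + 1.8 − 0.25 − 0.2 = 3.45
r_t = 0.75 × 1.17 + 0.25 × 3.45 = 0.8775 + 0.8625 = 1.74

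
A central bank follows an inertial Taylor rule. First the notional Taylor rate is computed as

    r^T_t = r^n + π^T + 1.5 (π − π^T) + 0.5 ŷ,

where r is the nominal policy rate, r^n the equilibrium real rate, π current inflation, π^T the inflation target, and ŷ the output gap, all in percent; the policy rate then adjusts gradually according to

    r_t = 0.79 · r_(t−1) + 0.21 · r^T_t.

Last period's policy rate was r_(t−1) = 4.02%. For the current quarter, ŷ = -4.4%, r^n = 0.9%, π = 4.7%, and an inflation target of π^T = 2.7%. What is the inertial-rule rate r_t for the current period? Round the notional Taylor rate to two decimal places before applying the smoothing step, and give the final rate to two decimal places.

r^T_t = 0.9 + 2.7 + 1.5 × (4.7 − 2.7) + 0.5 × (-4.4)
   = 0.9 + 2.7 + 3 − 2.2 = 4.40
r_t = 0.79 × 4.02 + 0.21 × 4.40 = 3.1758 + 0.924 = 4.10

4.10%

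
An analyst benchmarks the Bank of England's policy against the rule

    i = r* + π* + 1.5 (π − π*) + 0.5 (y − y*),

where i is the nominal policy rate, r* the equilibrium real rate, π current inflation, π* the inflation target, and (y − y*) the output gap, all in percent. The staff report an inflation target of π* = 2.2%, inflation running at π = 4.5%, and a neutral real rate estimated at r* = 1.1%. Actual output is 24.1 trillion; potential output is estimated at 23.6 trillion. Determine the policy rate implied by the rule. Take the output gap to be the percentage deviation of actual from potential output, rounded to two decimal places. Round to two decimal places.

Output gap = 100 × (24.1 − 23.6) / 23.6 = 2.12%.
i = 1.10 + 2.20 + 1.5 × (4.50 − 2.20) + 0.5 × 2.12
   = 1.10 + 2.2 + 3.45 + 1.06 = 7.81

7.81%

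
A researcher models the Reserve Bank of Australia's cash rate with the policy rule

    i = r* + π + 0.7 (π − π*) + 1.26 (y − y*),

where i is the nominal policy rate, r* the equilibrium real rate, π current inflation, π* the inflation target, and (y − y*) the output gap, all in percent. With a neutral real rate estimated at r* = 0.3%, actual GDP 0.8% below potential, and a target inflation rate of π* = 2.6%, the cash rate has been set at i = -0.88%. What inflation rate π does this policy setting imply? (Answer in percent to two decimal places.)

Output 0.8% below potential → (y − y*) = -0.8.
Collecting π: i = r* + (1 + 0.7) π − 0.7 π* + 1.26 (y − y*)
1.7 π = -0.88 − 0.3 + 0.7 × 2.6 − 1.26 × (-0.8) = 1.648
π = 1.648 / 1.7 = 0.97

0.97%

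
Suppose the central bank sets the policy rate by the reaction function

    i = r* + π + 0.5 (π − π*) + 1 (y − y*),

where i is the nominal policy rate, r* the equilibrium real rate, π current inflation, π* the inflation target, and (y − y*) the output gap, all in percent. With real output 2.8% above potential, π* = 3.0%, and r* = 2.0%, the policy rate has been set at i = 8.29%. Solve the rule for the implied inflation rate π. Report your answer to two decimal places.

3.33%

Output 2.8% above potential → (y − y*) = 2.8.
Collecting π: i = r* + (1 + 0.5) π − 0.5 π* + 1 (y − y*)
1.5 π = 8.29 − 2.0 + 0.5 × 3.0 − 1 × 2.8 = 4.99
π = 4.99 / 1.5 = 3.33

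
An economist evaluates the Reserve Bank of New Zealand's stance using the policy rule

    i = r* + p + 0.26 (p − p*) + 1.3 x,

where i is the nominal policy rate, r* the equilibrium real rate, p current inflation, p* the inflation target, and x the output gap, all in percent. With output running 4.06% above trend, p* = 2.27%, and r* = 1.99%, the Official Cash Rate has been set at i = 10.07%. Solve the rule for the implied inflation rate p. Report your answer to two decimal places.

2.69%

Output 4.06% above potential → x = 4.06.
Collecting p: i = r* + (1 + 0.26) p − 0.26 p* + 1.3 x
1.26 p = 10.07 − 1.99 + 0.26 × 2.27 − 1.3 × 4.06 = 3.3922
p = 3.3922 / 1.26 = 2.69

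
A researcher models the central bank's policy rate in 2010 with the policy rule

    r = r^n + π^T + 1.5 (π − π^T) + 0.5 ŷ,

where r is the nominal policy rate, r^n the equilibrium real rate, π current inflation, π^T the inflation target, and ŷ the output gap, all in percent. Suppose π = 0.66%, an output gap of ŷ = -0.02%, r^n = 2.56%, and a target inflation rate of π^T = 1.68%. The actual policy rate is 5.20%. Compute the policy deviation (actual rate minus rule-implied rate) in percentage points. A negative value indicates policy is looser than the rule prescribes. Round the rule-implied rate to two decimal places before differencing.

2.50 pp

r = 2.56 + 1.68 + 1.5 × (0.66 − 1.68) + 0.5 × (-0.02)
   = 2.56 + 1.68 − 1.53 − 0.01 = 2.70
Deviation = 5.20 − 2.70 = 2.50 pp.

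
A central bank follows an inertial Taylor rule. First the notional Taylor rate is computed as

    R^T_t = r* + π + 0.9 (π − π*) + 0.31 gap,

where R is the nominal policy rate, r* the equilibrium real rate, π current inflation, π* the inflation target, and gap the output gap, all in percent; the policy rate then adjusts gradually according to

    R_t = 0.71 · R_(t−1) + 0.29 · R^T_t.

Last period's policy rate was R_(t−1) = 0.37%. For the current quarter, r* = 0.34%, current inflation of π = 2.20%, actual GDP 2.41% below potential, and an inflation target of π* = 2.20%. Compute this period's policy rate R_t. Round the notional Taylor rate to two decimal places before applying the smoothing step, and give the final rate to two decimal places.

Output 2.41% below potential → gap = -2.41.
R^T_t = 0.34 + 2.20 + 0.9 × (2.20 − 2.20) + 0.31 × (-2.41)
   = 0.34 + 2.2 + 0 − 0.7471 = 1.79
R_t = 0.71 × 0.37 + 0.29 × 1.79 = 0.2627 + 0.5191 = 0.78

0.78%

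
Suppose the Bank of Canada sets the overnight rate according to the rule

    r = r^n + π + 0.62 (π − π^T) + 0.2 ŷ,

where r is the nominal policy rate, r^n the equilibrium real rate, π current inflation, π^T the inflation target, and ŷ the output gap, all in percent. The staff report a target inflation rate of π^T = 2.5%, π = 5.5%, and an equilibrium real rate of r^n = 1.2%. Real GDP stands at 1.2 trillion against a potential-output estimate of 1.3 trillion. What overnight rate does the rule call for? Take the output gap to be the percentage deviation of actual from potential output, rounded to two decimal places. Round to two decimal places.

7.02%

Output gap = 100 × (1.2 − 1.3) / 1.3 = -7.69%.
r = 1.20 + 5.50 + 0.62 × (5.50 − 2.50) + 0.2 × (-7.69)
   = 1.20 + 5.5 + 1.86 − 1.538 = 7.02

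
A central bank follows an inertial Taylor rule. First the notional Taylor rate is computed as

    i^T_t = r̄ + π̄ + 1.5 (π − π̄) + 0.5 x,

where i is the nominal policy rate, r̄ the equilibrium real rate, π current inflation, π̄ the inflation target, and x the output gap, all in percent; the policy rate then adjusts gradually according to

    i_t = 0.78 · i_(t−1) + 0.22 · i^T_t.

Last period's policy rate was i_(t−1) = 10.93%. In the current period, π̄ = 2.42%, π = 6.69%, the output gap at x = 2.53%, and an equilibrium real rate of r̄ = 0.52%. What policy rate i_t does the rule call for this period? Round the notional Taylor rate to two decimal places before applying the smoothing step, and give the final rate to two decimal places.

i^T_t = 0.52 + 2.42 + 1.5 × (6.69 − 2.42) + 0.5 × 2.53
   = 0.52 + 2.42 + 6.405 + 1.265 = 10.61
i_t = 0.78 × 10.93 + 0.22 × 10.61 = 8.5254 + 2.3342 = 10.86

10.86%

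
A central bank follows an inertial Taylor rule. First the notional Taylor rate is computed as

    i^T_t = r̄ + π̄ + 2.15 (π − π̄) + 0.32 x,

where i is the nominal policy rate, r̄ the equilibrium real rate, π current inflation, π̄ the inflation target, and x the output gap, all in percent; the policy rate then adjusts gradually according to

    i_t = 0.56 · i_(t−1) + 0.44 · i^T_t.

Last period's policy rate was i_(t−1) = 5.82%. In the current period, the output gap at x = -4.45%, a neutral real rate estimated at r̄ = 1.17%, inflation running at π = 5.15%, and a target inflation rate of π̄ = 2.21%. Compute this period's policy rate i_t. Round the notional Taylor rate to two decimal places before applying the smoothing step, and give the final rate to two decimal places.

6.90%

i^T_t = 1.17 + 2.21 + 2.15 × (5.15 − 2.21) + 0.32 × (-4.45)
   = 1.17 + 2.21 + 6.321 − 1.424 = 8.28
i_t = 0.56 × 5.82 + 0.44 × 8.28 = 3.2592 + 3.6432 = 6.90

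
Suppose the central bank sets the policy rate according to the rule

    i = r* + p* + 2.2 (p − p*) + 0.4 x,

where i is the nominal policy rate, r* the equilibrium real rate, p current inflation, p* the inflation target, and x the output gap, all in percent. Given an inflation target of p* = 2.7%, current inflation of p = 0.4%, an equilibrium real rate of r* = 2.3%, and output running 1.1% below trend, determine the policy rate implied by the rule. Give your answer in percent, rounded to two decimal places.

-0.50%

Output 1.1% below potential → x = -1.1.
i = 2.3 + 2.7 + 2.2 × (0.4 − 2.7) + 0.4 × (-1.1)
   = 2.3 + 2.7 − 5.06 − 0.44 = -0.50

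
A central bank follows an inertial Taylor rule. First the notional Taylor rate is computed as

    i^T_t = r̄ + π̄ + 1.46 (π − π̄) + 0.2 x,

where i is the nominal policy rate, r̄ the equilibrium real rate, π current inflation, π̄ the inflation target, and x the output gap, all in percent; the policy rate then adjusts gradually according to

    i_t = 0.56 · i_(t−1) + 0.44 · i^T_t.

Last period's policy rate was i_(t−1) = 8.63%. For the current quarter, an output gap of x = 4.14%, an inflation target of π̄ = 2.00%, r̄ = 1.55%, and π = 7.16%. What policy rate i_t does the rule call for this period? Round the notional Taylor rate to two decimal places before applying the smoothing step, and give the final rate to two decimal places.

i^T_t = 1.55 + 2.00 + 1.46 × (7.16 − 2.00) + 0.2 × 4.14
   = 1.55 + 2 + 7.5336 + 0.828 = 11.91
i_t = 0.56 × 8.63 + 0.44 × 11.91 = 4.8328 + 5.2404 = 10.07

10.07%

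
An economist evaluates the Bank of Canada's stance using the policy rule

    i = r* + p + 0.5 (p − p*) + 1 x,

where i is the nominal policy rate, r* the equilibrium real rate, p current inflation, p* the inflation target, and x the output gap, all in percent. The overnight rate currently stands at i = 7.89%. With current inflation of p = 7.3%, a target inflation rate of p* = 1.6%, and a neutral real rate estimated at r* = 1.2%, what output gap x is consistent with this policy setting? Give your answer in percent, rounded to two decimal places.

-3.46%

1 x = 7.89 − 1.2 − 7.3 − 0.5 × (7.3 − 1.6) = -3.46
x = -3.46 / 1 = -3.46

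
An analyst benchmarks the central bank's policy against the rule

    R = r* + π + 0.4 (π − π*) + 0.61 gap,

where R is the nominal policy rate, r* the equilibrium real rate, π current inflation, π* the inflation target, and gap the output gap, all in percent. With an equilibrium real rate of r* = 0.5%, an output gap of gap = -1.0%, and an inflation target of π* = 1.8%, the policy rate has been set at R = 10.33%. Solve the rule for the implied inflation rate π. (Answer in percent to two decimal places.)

Collecting π: R = r* + (1 + 0.4) π − 0.4 π* + 0.61 gap
1.4 π = 10.33 − 0.5 + 0.4 × 1.8 − 0.61 × (-1.0) = 11.16
π = 11.16 / 1.4 = 7.97

7.97%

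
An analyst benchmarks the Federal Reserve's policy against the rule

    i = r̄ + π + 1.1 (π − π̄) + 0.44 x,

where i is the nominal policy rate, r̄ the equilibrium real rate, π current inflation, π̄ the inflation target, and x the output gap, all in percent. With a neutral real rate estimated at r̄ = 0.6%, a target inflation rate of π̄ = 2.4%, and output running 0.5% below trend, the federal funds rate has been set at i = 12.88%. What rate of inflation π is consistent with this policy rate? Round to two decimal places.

7.21%

Output 0.5% below potential → x = -0.5.
Collecting π: i = r̄ + (1 + 1.1) π − 1.1 π̄ + 0.44 x
2.1 π = 12.88 − 0.6 + 1.1 × 2.4 − 0.44 × (-0.5) = 15.14
π = 15.14 / 2.1 = 7.21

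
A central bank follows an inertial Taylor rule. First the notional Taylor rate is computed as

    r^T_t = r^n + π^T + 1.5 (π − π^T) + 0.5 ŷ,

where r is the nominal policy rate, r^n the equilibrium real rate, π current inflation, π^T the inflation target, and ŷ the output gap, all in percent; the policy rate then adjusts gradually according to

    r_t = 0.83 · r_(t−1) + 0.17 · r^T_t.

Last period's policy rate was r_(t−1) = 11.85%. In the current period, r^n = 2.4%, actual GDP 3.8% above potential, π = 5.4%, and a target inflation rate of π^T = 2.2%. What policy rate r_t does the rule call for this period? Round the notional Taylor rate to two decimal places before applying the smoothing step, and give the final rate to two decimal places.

11.76%

Output 3.8% above potential → ŷ = 3.8.
r^T_t = 2.4 + 2.2 + 1.5 × (5.4 − 2.2) + 0.5 × 3.8
   = 2.4 + 2.2 + 4.8 + 1.9 = 11.30
r_t = 0.83 × 11.85 + 0.17 × 11.30 = 9.8355 + 1.921 = 11.76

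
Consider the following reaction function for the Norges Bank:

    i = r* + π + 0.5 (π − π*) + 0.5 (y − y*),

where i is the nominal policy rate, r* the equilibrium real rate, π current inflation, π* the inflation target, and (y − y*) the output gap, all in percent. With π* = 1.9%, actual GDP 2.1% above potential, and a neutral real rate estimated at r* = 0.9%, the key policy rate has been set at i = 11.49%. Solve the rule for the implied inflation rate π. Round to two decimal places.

Output 2.1% above potential → (y − y*) = 2.1.
Collecting π: i = r* + (1 + 0.5) π − 0.5 π* + 0.5 (y − y*)
1.5 π = 11.49 − 0.9 + 0.5 × 1.9 − 0.5 × 2.1 = 10.49
π = 10.49 / 1.5 = 6.99

6.99%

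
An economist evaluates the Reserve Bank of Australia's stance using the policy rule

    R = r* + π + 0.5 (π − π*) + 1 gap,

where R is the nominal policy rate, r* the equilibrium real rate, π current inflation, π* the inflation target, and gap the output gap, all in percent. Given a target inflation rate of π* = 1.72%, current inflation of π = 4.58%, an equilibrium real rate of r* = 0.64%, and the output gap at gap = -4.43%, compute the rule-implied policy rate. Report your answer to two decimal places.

2.22%

R = 0.64 + 4.58 + 0.5 × (4.58 − 1.72) + 1 × (-4.43)
   = 0.64 + 4.58 + 1.43 − 4.43 = 2.22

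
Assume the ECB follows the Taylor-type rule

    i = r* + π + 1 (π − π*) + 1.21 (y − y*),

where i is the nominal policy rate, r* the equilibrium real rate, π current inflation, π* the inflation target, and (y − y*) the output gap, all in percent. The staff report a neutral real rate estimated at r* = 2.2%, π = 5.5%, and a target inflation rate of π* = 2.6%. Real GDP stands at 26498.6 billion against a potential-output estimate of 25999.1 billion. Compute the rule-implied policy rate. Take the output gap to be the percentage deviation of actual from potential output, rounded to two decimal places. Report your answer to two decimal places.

12.92%

Output gap = 100 × (26498.6 − 25999.1) / 25999.1 = 1.92%.
i = 2.20 + 5.50 + 1 × (5.50 − 2.60) + 1.21 × 1.92
   = 2.20 + 5.5 + 2.9 + 2.3232 = 12.92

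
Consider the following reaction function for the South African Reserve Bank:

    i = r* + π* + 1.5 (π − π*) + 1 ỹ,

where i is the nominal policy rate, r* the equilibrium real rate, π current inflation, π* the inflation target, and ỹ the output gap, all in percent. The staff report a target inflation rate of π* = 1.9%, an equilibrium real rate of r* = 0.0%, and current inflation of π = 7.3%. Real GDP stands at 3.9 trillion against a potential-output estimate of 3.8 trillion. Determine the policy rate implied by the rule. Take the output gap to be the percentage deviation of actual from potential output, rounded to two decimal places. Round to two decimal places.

12.63%

Output gap = 100 × (3.9 − 3.8) / 3.8 = 2.63%.
i = 0.00 + 1.90 + 1.5 × (7.30 − 1.90) + 1 × 2.63
   = 0.00 + 1.9 + 8.1 + 2.63 = 12.63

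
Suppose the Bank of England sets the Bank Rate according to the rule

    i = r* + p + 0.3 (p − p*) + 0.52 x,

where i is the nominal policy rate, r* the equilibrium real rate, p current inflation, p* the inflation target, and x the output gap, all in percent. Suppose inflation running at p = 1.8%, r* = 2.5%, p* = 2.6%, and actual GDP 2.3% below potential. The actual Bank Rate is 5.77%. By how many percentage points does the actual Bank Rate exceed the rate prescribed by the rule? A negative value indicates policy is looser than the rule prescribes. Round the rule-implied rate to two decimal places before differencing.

Output 2.3% below potential → x = -2.3.
i = 2.5 + 1.8 + 0.3 × (1.8 − 2.6) + 0.52 × (-2.3)
   = 2.5 + 1.8 − 0.24 − 1.196 = 2.86
Deviation = 5.77 − 2.86 = 2.91 pp.

2.91 pp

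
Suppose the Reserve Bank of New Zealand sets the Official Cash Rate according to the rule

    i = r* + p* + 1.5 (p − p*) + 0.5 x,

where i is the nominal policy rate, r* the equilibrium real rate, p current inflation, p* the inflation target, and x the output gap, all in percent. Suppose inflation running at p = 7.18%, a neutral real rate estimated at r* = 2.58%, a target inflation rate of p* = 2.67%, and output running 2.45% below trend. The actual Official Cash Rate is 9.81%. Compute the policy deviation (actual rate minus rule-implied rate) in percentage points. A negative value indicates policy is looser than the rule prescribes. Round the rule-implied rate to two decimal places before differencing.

-0.98 pp

Output 2.45% below potential → x = -2.45.
i = 2.58 + 2.67 + 1.5 × (7.18 − 2.67) + 0.5 × (-2.45)
   = 2.58 + 2.67 + 6.765 − 1.225 = 10.79
Deviation = 9.81 − 10.79 = -0.98 pp.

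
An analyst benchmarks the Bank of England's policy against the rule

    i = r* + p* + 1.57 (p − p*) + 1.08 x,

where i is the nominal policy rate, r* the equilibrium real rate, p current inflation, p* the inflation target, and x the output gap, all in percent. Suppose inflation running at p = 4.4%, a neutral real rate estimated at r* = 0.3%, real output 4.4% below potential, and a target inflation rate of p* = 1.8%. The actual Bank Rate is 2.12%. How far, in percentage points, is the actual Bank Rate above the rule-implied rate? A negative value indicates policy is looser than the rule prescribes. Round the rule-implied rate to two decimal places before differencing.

0.69 pp

Output 4.4% below potential → x = -4.4.
i = 0.3 + 1.8 + 1.57 × (4.4 − 1.8) + 1.08 × (-4.4)
   = 0.3 + 1.8 + 4.082 − 4.752 = 1.43
Deviation = 2.12 − 1.43 = 0.69 pp.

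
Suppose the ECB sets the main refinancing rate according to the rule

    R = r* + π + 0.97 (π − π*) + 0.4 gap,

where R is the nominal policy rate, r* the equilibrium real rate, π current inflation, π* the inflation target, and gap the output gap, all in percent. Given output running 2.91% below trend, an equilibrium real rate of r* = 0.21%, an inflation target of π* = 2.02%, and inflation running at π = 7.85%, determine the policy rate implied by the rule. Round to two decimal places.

Output 2.91% below potential → gap = -2.91.
R = 0.21 + 7.85 + 0.97 × (7.85 − 2.02) + 0.4 × (-2.91)
   = 0.21 + 7.85 + 5.6551 − 1.164 = 12.55

12.55%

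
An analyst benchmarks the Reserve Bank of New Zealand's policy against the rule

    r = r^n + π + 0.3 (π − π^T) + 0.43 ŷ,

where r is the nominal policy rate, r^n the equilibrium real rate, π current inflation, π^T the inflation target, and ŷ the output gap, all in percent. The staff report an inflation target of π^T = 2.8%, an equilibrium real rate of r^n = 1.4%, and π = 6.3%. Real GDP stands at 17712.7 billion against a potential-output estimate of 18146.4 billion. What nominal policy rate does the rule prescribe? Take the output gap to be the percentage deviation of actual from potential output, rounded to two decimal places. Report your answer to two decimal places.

7.72%

Output gap = 100 × (17712.7 − 18146.4) / 18146.4 = -2.39%.
r = 1.40 + 6.30 + 0.3 × (6.30 − 2.80) + 0.43 × (-2.39)
   = 1.40 + 6.3 + 1.05 − 1.0277 = 7.72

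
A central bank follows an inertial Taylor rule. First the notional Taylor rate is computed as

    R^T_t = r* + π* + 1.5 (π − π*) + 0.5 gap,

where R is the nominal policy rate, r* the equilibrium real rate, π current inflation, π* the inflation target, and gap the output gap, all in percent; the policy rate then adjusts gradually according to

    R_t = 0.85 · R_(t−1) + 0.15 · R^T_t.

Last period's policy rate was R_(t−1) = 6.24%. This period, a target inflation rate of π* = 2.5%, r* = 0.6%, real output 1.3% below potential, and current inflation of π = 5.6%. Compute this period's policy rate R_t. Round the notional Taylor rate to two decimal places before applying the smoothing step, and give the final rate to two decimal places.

Output 1.3% below potential → gap = -1.3.
R^T_t = 0.6 + 2.5 + 1.5 × (5.6 − 2.5) + 0.5 × (-1.3)
   = 0.6 + 2.5 + 4.65 − 0.65 = 7.10
R_t = 0.85 × 6.24 + 0.15 × 7.10 = 5.304 + 1.065 = 6.37

6.37%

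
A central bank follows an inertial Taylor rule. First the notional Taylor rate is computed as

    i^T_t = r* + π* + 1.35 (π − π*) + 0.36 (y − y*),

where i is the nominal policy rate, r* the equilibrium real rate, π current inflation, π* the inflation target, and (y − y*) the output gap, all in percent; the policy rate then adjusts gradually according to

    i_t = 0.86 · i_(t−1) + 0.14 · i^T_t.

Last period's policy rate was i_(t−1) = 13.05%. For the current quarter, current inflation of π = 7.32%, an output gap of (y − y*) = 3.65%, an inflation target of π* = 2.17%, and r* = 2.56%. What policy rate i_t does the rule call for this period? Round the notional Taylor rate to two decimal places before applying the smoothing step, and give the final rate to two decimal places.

i^T_t = 2.56 + 2.17 + 1.35 × (7.32 − 2.17) + 0.36 × 3.65
   = 2.56 + 2.17 + 6.9525 + 1.314 = 13.00
i_t = 0.86 × 13.05 + 0.14 × 13.00 = 11.223 + 1.82 = 13.04

13.04%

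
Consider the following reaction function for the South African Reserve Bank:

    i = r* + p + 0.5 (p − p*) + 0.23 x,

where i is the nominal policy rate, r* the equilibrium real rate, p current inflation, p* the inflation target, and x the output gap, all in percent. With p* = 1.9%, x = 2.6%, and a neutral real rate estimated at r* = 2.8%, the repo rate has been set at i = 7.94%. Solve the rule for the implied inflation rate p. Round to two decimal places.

Collecting p: i = r* + (1 + 0.5) p − 0.5 p* + 0.23 x
1.5 p = 7.94 − 2.8 + 0.5 × 1.9 − 0.23 × 2.6 = 5.492
p = 5.492 / 1.5 = 3.66

3.66%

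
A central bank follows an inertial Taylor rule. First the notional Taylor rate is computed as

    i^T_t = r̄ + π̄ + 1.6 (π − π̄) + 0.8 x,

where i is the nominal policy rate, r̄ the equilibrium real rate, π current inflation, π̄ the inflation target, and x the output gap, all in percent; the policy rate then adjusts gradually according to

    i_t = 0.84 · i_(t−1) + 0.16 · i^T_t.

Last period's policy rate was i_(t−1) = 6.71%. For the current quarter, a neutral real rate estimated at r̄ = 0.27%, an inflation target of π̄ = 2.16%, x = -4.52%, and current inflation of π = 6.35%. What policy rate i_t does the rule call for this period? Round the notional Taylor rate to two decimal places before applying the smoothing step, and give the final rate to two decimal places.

6.52%

i^T_t = 0.27 + 2.16 + 1.6 × (6.35 − 2.16) + 0.8 × (-4.52)
   = 0.27 + 2.16 + 6.704 − 3.616 = 5.52
i_t = 0.84 × 6.71 + 0.16 × 5.52 = 5.6364 + 0.8832 = 6.52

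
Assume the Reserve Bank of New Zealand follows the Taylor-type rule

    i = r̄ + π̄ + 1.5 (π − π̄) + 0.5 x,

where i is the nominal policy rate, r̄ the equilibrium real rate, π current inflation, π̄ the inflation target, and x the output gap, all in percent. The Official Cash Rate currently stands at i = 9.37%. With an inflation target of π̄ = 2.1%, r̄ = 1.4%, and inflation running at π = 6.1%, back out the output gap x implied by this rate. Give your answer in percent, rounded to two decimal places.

-0.26%

0.5 x = 9.37 − 1.4 − 2.1 − 1.5 × (6.1 − 2.1) = -0.13
x = -0.13 / 0.5 = -0.26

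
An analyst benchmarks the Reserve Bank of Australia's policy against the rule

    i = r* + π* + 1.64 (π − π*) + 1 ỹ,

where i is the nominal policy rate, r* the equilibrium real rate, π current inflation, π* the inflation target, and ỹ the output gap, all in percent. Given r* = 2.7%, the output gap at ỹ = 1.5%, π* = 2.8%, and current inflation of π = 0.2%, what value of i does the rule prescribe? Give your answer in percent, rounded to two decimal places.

2.74%

i = 2.7 + 2.8 + 1.64 × (0.2 − 2.8) + 1 × 1.5
   = 2.7 + 2.8 − 4.264 + 1.5 = 2.74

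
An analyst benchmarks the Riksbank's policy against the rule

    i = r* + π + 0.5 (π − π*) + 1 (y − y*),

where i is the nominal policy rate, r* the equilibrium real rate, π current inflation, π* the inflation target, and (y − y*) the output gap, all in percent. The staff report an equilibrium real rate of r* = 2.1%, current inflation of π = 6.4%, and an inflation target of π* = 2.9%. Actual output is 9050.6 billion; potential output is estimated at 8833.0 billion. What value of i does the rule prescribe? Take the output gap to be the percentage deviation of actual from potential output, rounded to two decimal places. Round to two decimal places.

12.71%

Output gap = 100 × (9050.6 − 8833.0) / 8833.0 = 2.46%.
i = 2.10 + 6.40 + 0.5 × (6.40 − 2.90) + 1 × 2.46
   = 2.10 + 6.4 + 1.75 + 2.46 = 12.71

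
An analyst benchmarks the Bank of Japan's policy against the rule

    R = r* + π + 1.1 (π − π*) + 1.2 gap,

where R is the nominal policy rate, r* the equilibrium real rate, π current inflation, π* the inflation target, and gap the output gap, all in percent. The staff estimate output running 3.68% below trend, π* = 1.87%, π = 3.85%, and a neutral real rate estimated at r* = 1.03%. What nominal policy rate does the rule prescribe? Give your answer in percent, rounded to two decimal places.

Output 3.68% below potential → gap = -3.68.
R = 1.03 + 3.85 + 1.1 × (3.85 − 1.87) + 1.2 × (-3.68)
   = 1.03 + 3.85 + 2.178 − 4.416 = 2.64

2.64%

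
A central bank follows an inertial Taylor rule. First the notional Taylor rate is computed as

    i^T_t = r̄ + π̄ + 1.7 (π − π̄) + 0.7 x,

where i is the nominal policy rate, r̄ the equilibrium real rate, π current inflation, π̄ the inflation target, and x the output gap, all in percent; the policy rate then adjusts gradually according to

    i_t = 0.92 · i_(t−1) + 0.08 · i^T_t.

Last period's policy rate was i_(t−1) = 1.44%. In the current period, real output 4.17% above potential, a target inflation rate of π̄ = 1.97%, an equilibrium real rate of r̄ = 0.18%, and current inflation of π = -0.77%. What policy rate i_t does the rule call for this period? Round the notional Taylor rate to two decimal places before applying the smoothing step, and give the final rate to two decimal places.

1.36%

Output 4.17% above potential → x = 4.17.
i^T_t = 0.18 + 1.97 + 1.7 × (-0.77 − 1.97) + 0.7 × 4.17
   = 0.18 + 1.97 − 4.658 + 2.919 = 0.41
i_t = 0.92 × 1.44 + 0.08 × 0.41 = 1.3248 + 0.0328 = 1.36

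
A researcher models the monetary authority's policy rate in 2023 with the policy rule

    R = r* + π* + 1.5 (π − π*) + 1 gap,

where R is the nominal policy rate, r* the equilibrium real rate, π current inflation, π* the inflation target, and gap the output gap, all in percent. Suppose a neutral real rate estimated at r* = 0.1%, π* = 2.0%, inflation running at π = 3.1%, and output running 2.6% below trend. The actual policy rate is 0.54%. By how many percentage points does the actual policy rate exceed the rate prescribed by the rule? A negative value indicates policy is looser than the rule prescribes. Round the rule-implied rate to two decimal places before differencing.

-0.61 pp

Output 2.6% below potential → gap = -2.6.
R = 0.1 + 2.0 + 1.5 × (3.1 − 2.0) + 1 × (-2.6)
   = 0.1 + 2 + 1.65 − 2.6 = 1.15
Deviation = 0.54 − 1.15 = -0.61 pp.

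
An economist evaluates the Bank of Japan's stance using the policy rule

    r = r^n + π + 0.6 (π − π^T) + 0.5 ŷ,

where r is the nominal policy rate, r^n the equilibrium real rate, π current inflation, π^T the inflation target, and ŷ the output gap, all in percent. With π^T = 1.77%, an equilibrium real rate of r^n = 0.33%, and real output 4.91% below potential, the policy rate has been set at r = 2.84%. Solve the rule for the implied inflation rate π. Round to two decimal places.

Output 4.91% below potential → ŷ = -4.91.
Collecting π: r = r^n + (1 + 0.6) π − 0.6 π^T + 0.5 ŷ
1.6 π = 2.84 − 0.33 + 0.6 × 1.77 − 0.5 × (-4.91) = 6.027
π = 6.027 / 1.6 = 3.77

3.77%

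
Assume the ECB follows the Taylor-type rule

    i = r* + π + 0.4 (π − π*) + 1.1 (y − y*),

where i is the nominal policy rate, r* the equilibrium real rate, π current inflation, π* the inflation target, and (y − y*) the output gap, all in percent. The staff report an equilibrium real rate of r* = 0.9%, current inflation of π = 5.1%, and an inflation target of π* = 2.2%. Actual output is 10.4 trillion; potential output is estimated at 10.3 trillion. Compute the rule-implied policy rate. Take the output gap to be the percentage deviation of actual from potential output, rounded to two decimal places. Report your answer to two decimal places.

Output gap = 100 × (10.4 − 10.3) / 10.3 = 0.97%.
i = 0.90 + 5.10 + 0.4 × (5.10 − 2.20) + 1.1 × 0.97
   = 0.90 + 5.1 + 1.16 + 1.067 = 8.23

8.23%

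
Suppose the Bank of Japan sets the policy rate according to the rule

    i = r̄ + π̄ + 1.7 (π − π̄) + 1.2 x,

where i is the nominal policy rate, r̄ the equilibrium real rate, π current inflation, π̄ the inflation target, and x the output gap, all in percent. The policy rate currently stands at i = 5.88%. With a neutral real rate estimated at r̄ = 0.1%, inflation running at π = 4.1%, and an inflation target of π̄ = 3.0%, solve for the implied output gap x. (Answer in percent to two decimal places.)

0.76%

1.2 x = 5.88 − 0.1 − 3.0 − 1.7 × (4.1 − 3.0) = 0.91
x = 0.91 / 1.2 = 0.76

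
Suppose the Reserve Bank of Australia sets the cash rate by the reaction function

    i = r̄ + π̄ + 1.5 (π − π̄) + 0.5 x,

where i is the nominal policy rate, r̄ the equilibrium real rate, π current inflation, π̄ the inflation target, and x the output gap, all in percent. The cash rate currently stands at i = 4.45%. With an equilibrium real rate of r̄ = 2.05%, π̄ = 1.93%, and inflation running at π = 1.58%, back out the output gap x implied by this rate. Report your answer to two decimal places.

0.5 x = 4.45 − 2.05 − 1.93 − 1.5 × (1.58 − 1.93) = 0.995
x = 0.995 / 0.5 = 1.99

1.99%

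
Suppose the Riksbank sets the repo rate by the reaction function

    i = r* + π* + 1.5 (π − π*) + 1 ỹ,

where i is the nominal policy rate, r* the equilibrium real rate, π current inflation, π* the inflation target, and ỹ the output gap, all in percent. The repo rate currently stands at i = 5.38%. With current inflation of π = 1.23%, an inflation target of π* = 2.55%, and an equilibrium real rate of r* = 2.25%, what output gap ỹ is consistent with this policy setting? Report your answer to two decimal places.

1 ỹ = 5.38 − 2.25 − 2.55 − 1.5 × (1.23 − 2.55) = 2.56
ỹ = 2.56 / 1 = 2.56

2.56%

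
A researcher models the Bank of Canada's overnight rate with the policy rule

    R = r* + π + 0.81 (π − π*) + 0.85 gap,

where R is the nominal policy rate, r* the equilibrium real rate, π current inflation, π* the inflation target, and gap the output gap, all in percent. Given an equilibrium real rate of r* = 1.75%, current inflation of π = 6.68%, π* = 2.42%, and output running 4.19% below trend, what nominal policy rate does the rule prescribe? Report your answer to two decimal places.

Output 4.19% below potential → gap = -4.19.
R = 1.75 + 6.68 + 0.81 × (6.68 − 2.42) + 0.85 × (-4.19)
   = 1.75 + 6.68 + 3.4506 − 3.5615 = 8.32

8.32%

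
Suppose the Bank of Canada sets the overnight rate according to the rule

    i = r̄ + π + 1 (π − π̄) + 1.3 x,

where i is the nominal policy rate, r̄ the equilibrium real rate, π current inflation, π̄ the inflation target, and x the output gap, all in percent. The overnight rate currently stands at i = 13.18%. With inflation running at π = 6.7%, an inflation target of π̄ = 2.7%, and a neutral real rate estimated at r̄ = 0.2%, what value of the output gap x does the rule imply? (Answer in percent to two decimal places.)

1.3 x = 13.18 − 0.2 − 6.7 − 1 × (6.7 − 2.7) = 2.28
x = 2.28 / 1.3 = 1.75

1.75%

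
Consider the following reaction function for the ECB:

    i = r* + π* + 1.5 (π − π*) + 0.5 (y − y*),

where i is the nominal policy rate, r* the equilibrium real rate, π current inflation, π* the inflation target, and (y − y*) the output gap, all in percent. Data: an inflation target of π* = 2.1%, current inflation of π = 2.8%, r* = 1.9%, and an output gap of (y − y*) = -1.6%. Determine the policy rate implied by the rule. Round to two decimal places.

4.25%

i = 1.9 + 2.1 + 1.5 × (2.8 − 2.1) + 0.5 × (-1.6)
   = 1.9 + 2.1 + 1.05 − 0.8 = 4.25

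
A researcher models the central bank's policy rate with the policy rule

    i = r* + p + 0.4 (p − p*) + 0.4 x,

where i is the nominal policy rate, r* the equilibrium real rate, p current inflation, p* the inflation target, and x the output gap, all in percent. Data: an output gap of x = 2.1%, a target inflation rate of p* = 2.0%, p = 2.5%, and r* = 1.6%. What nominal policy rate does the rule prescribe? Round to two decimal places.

i = 1.6 + 2.5 + 0.4 × (2.5 − 2.0) + 0.4 × 2.1
   = 1.6 + 2.5 + 0.2 + 0.84 = 5.14

5.14%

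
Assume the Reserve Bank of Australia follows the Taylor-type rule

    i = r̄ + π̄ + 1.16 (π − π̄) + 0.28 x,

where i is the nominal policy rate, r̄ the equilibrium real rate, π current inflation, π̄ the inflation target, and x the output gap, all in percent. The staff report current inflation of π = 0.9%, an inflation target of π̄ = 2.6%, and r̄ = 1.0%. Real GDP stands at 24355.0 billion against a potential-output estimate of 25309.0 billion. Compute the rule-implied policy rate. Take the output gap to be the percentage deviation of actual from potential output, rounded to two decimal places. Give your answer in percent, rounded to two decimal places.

Output gap = 100 × (24355.0 − 25309.0) / 25309.0 = -3.77%.
i = 1.00 + 2.60 + 1.16 × (0.90 − 2.60) + 0.28 × (-3.77)
   = 1.00 + 2.6 − 1.972 − 1.0556 = 0.57

0.57%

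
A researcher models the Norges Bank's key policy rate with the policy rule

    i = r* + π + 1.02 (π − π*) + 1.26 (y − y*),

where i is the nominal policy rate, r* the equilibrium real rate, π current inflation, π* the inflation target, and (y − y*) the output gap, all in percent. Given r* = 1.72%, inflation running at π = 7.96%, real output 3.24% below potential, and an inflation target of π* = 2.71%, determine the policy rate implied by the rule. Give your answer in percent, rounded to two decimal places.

10.95%

Output 3.24% below potential → (y − y*) = -3.24.
i = 1.72 + 7.96 + 1.02 × (7.96 − 2.71) + 1.26 × (-3.24)
   = 1.72 + 7.96 + 5.355 − 4.0824 = 10.95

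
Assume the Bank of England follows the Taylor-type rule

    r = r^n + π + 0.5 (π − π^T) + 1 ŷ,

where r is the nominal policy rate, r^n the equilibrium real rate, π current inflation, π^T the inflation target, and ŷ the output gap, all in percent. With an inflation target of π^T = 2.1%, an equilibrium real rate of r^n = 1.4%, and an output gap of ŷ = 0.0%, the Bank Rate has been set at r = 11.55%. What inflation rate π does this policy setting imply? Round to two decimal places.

Collecting π: r = r^n + (1 + 0.5) π − 0.5 π^T + 1 ŷ
1.5 π = 11.55 − 1.4 + 0.5 × 2.1 − 1 × 0.0 = 11.2
π = 11.2 / 1.5 = 7.47

7.47%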